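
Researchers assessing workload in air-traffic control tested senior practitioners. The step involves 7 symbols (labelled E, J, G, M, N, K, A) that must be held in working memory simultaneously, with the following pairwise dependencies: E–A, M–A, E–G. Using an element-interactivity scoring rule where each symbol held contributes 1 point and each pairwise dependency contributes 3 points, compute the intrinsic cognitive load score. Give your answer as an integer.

Count of symbols held simultaneously: 7.
Count of pairwise dependencies listed: 3.
Element contribution: 7 × 1 = 7.
Interaction contribution: 3 × 3 = 9.
Intrinsic load = 7 + 9 = 16.

16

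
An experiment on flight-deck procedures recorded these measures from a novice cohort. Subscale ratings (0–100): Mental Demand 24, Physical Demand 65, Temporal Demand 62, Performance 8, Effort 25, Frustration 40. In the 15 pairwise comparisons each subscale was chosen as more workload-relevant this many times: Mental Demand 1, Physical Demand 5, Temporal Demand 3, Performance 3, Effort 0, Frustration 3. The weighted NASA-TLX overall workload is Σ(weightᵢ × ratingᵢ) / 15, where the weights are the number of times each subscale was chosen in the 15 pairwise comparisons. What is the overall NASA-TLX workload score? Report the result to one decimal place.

45.3

The tallies are the weights (they sum to 15).
Weighted sum = 1·24 + 5·65 + 3·62 + 3·8 + 0·25 + 3·40
            = 24 + 325 + 186 + 24 + 0 + 120 = 679.
Overall workload = 679 / 15 = 45.2667 ≈ 45.3.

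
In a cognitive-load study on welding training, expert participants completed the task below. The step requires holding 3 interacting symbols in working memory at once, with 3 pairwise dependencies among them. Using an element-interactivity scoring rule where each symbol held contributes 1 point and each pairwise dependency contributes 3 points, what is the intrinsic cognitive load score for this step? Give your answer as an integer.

12

Element contribution: 3 × 1 = 3.
Interaction contribution: 3 × 3 = 9.
Intrinsic load = 3 + 9 = 12.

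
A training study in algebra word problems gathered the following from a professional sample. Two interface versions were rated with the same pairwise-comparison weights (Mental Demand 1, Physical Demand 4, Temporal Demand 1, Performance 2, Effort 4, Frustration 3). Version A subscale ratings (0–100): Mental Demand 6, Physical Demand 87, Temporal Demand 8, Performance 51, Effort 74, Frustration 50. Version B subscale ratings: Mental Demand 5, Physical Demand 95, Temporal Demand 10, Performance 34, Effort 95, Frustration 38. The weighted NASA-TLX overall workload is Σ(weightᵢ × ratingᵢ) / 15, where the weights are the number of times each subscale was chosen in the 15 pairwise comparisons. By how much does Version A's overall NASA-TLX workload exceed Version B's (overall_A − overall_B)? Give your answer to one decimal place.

-3.1

Version A weighted sum = 1·6 + 4·87 + 1·8 + 2·51 + 4·74 + 3·50 = 6 + 348 + 8 + 102 + 296 + 150 = 910; overall_A = 910/15 = 60.6667.
Version B weighted sum = 1·5 + 4·95 + 1·10 + 2·34 + 4·95 + 3·38 = 5 + 380 + 10 + 68 + 380 + 114 = 957; overall_B = 957/15 = 63.8000.
Difference = 60.6667 − 63.8000 = -3.1333 ≈ -3.1.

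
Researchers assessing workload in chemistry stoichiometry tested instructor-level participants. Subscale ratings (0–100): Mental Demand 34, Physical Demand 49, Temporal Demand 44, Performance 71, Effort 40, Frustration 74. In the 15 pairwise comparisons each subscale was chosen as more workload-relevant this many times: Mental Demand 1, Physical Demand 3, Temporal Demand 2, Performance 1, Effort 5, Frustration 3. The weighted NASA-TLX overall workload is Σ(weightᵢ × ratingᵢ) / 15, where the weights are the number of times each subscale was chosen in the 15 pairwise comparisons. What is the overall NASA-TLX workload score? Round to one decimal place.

The tallies are the weights (they sum to 15).
Weighted sum = 1·34 + 3·49 + 2·44 + 1·71 + 5·40 + 3·74
            = 34 + 147 + 88 + 71 + 200 + 222 = 762.
Overall workload = 762 / 15 = 50.8000 ≈ 50.8.

50.8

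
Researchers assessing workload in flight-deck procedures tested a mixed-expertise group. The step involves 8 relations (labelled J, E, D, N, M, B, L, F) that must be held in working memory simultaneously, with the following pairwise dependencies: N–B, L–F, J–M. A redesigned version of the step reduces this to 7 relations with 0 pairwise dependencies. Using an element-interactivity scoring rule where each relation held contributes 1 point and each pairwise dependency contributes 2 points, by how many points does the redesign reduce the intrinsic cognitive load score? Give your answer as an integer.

7

Original: 8 × 1 + 3 × 2 = 8 + 6 = 14.
Redesigned: 7 × 1 + 0 × 2 = 7 + 0 = 7.
Reduction = 14 − 7 = 7.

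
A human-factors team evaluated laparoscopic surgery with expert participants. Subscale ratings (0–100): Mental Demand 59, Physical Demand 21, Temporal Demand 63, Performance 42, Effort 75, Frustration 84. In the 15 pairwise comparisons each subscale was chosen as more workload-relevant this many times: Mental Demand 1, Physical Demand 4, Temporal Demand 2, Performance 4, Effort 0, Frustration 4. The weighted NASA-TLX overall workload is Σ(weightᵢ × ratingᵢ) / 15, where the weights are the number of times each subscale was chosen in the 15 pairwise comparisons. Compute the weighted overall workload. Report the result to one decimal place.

51.5

The tallies are the weights (they sum to 15).
Weighted sum = 1·59 + 4·21 + 2·63 + 4·42 + 0·75 + 4·84
            = 59 + 84 + 126 + 168 + 0 + 336 = 773.
Overall workload = 773 / 15 = 51.5333 ≈ 51.5.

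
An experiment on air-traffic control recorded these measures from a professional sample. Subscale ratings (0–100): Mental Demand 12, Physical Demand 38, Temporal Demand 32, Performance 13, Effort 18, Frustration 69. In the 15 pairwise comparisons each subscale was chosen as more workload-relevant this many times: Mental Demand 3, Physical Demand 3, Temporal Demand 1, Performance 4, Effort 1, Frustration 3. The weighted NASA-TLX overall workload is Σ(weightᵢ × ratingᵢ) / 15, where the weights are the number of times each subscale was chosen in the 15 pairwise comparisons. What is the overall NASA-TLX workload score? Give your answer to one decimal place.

The tallies are the weights (they sum to 15).
Weighted sum = 3·12 + 3·38 + 1·32 + 4·13 + 1·18 + 3·69
            = 36 + 114 + 32 + 52 + 18 + 207 = 459.
Overall workload = 459 / 15 = 30.6000 ≈ 30.6.

30.6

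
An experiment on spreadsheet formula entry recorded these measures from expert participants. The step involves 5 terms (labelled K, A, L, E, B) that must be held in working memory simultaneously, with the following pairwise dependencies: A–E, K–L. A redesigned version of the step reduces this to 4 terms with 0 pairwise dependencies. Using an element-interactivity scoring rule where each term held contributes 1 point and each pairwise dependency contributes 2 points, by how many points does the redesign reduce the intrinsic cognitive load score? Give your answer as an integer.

5

Original: 5 × 1 + 2 × 2 = 5 + 4 = 9.
Redesigned: 4 × 1 + 0 × 2 = 4 + 0 = 4.
Reduction = 9 − 4 = 5.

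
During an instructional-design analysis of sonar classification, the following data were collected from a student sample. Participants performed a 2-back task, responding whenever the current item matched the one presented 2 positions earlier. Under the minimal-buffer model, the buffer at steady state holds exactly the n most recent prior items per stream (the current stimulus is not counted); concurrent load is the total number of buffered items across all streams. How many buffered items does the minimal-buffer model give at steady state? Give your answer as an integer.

The buffer holds the 2 most recent prior items.
Steady-state concurrent load = 2 items.

2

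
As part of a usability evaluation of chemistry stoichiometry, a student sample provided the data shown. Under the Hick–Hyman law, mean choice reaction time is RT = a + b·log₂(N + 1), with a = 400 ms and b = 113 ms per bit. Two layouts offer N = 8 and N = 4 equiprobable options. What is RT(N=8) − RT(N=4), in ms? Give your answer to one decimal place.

RT(8) = 400 + 113·log₂(9) = 400 + 113·3.1699 = 758.1987 ms.
RT(4) = 400 + 113·log₂(5) = 400 + 113·2.3219 = 662.3747 ms.
Difference = 758.1987 − 662.3747 = 95.8240 ≈ 95.8 ms.

95.8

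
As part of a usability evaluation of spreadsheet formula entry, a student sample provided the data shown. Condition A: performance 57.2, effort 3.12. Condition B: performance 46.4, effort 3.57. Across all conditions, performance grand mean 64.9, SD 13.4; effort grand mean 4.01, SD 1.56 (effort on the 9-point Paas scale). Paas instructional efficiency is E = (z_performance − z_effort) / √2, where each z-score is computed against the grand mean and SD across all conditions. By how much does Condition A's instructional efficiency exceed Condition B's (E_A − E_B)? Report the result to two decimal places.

0.77

Condition A: z_P = (57.2 − 64.9)/13.4 = -0.5746; z_E = (3.12 − 4.01)/1.56 = -0.5705; E_A = (-0.5746 − (-0.5705))/√2 = -0.0029.
Condition B: z_P = (46.4 − 64.9)/13.4 = -1.3806; z_E = (3.57 − 4.01)/1.56 = -0.2821; E_B = (-1.3806 − (-0.2821))/√2 = -0.7768.
E_A − E_B = -0.0029 − (-0.7768) = 0.7739 ≈ 0.77.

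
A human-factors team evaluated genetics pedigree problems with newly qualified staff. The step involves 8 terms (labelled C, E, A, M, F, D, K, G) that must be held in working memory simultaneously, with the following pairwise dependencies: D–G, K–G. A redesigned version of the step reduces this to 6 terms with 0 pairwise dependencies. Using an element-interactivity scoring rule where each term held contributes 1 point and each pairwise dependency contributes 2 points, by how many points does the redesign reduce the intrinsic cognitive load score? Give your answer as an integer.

6

Original: 8 × 1 + 2 × 2 = 8 + 4 = 12.
Redesigned: 6 × 1 + 0 × 2 = 6 + 0 = 6.
Reduction = 12 − 6 = 6.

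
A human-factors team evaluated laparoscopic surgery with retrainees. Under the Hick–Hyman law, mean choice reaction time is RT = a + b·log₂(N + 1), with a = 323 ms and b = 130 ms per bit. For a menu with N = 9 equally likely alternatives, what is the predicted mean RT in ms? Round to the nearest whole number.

755

log₂(9 + 1) = log₂(10) = 3.3219.
RT = 323 + 130 × 3.3219 = 323 + 431.8470 = 754.8470 ms.
≈ 755 ms.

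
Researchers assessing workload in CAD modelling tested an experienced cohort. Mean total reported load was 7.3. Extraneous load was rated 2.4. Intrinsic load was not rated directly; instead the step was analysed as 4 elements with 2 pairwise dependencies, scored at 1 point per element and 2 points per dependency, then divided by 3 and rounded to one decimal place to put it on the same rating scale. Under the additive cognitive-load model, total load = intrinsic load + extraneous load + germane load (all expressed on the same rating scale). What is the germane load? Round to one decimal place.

2.2

Intrinsic (element-interactivity): (4 × 1 + 2 × 2) / 3 = 8 / 3 = 2.6667 → 2.7.
germane load = total − intrinsic − extraneous
             = 7.3 − 2.7 − 2.4 = 2.2.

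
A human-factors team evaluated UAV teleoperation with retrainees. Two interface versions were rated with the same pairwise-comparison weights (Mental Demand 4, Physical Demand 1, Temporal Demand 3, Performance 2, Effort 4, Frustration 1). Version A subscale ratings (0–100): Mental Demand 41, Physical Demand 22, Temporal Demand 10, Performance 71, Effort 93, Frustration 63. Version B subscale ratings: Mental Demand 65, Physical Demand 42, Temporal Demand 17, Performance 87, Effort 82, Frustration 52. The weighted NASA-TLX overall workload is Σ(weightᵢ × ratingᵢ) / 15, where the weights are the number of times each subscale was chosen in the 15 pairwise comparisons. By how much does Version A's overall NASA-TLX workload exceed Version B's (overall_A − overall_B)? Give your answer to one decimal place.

Version A weighted sum = 4·41 + 1·22 + 3·10 + 2·71 + 4·93 + 1·63 = 164 + 22 + 30 + 142 + 372 + 63 = 793; overall_A = 793/15 = 52.8667.
Version B weighted sum = 4·65 + 1·42 + 3·17 + 2·87 + 4·82 + 1·52 = 260 + 42 + 51 + 174 + 328 + 52 = 907; overall_B = 907/15 = 60.4667.
Difference = 52.8667 − 60.4667 = -7.6000 ≈ -7.6.

-7.6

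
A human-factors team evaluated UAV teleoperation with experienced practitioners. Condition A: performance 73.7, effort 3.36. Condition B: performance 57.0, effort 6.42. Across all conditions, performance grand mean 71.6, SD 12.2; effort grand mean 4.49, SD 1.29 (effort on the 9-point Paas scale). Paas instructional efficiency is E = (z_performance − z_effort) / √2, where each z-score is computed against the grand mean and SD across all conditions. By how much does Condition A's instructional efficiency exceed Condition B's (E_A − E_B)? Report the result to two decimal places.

Condition A: z_P = (73.7 − 71.6)/12.2 = 0.1721; z_E = (3.36 − 4.49)/1.29 = -0.8760; E_A = (0.1721 − (-0.8760))/√2 = 0.7411.
Condition B: z_P = (57.0 − 71.6)/12.2 = -1.1967; z_E = (6.42 − 4.49)/1.29 = 1.4961; E_B = (-1.1967 − 1.4961)/√2 = -1.9041.
E_A − E_B = 0.7411 − (-1.9041) = 2.6452 ≈ 2.65.

2.65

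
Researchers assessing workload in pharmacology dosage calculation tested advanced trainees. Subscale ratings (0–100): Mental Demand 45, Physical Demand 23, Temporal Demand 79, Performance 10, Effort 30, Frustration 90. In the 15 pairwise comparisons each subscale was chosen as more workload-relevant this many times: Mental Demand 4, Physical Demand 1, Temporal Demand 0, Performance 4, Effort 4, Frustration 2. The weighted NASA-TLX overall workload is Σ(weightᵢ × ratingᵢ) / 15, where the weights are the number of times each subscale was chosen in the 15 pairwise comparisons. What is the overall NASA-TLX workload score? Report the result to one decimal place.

The tallies are the weights (they sum to 15).
Weighted sum = 4·45 + 1·23 + 0·79 + 4·10 + 4·30 + 2·90
            = 180 + 23 + 0 + 40 + 120 + 180 = 543.
Overall workload = 543 / 15 = 36.2000 ≈ 36.2.

36.2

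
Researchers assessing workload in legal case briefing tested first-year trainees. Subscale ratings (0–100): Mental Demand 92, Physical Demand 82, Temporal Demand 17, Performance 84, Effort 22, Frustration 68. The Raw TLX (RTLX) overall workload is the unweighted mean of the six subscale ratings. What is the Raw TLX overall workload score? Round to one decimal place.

Sum of ratings = 92 + 82 + 17 + 84 + 22 + 68 = 365.
RTLX = 365 / 6 = 60.8333 ≈ 60.8.

60.8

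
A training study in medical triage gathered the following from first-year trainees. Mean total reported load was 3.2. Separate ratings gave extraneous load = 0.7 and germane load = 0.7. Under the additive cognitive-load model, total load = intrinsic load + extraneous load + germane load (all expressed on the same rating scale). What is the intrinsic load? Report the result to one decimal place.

1.8

intrinsic load = total − extraneous − germane
             = 3.2 − 0.7 − 0.7 = 1.8.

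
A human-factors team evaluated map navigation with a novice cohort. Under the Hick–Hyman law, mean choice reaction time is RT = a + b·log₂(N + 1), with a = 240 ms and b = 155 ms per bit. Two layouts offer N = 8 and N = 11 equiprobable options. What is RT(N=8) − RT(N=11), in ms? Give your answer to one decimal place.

-64.3

RT(8) = 240 + 155·log₂(9) = 240 + 155·3.1699 = 731.3345 ms.
RT(11) = 240 + 155·log₂(12) = 240 + 155·3.5850 = 795.6750 ms.
Difference = 731.3345 − 795.6750 = -64.3405 ≈ -64.3 ms.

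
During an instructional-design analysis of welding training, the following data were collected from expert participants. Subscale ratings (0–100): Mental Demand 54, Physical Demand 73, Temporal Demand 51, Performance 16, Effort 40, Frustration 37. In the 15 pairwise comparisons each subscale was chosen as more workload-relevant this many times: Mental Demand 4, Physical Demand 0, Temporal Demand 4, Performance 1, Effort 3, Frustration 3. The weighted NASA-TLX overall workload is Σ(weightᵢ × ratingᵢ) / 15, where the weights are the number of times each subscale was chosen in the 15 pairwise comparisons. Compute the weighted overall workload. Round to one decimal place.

The tallies are the weights (they sum to 15).
Weighted sum = 4·54 + 0·73 + 4·51 + 1·16 + 3·40 + 3·37
            = 216 + 0 + 204 + 16 + 120 + 111 = 667.
Overall workload = 667 / 15 = 44.4667 ≈ 44.5.

44.5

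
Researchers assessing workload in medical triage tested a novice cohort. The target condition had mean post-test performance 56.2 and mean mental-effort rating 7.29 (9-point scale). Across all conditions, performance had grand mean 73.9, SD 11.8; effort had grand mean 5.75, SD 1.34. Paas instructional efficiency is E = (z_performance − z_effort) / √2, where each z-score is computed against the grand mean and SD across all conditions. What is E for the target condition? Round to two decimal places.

-1.87

z_performance = (56.2 − 73.9) / 11.8 = -17.7000 / 11.8 = -1.5000.
z_effort = (7.29 − 5.75) / 1.34 = 1.5400 / 1.34 = 1.1493.
z_P − z_E = -1.5000 − 1.1493 = -2.6493.
E = -2.6493 / √2 = -2.6493 / 1.41421 = -1.8733 ≈ -1.87.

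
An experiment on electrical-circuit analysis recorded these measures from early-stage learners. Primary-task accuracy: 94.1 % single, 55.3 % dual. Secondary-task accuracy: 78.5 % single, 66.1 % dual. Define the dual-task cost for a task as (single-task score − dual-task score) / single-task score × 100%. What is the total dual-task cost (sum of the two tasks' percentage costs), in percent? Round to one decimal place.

57.0

Primary cost = (94.1 − 55.3) / 94.1 × 100% = 41.2327%.
Secondary cost = (78.5 − 66.1) / 78.5 × 100% = 15.7962%.
Total = 41.2327% + 15.7962% = 57.0289% ≈ 57.0%.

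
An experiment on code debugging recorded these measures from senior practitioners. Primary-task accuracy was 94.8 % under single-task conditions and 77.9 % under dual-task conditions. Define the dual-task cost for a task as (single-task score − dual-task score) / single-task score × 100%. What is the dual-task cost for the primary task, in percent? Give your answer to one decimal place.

Cost = (94.8 − 77.9) / 94.8 × 100%
     = 16.9000 / 94.8 × 100% = 17.8270%.
≈ 17.8%.

17.8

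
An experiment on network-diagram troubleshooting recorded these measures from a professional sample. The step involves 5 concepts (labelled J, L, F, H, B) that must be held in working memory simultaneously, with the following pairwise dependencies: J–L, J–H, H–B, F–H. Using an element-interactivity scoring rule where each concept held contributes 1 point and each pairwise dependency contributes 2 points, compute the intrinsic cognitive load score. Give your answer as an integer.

Count of concepts held simultaneously: 5.
Count of pairwise dependencies listed: 4.
Element contribution: 5 × 1 = 5.
Interaction contribution: 4 × 2 = 8.
Intrinsic load = 5 + 8 = 13.

13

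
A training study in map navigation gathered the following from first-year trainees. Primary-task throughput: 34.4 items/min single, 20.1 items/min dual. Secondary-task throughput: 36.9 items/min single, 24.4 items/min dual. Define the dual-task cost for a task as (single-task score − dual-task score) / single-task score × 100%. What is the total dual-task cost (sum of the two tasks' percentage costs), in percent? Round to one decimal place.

75.4

Primary cost = (34.4 − 20.1) / 34.4 × 100% = 41.5698%.
Secondary cost = (36.9 − 24.4) / 36.9 × 100% = 33.8753%.
Total = 41.5698% + 33.8753% = 75.4451% ≈ 75.4%.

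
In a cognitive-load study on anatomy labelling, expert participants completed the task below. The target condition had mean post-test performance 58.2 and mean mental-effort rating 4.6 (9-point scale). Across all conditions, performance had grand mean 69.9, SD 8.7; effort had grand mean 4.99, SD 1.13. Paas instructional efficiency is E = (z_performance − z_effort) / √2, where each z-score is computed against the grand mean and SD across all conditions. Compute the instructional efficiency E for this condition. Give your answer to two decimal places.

z_performance = (58.2 − 69.9) / 8.7 = -11.7000 / 8.7 = -1.3448.
z_effort = (4.6 − 4.99) / 1.13 = -0.3900 / 1.13 = -0.3451.
z_P − z_E = -1.3448 − (-0.3451) = -0.9997.
E = -0.9997 / √2 = -0.9997 / 1.41421 = -0.7069 ≈ -0.71.

-0.71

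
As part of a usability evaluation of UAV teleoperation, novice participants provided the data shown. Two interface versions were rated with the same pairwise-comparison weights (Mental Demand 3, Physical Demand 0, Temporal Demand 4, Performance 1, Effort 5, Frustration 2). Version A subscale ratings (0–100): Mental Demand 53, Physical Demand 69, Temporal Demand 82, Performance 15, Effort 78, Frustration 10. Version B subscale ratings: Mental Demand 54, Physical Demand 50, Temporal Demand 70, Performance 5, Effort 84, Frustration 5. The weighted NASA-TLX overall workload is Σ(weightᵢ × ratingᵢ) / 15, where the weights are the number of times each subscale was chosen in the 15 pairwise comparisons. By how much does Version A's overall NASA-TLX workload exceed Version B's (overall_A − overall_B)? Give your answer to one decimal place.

Version A weighted sum = 3·53 + 0·69 + 4·82 + 1·15 + 5·78 + 2·10 = 159 + 0 + 328 + 15 + 390 + 20 = 912; overall_A = 912/15 = 60.8000.
Version B weighted sum = 3·54 + 0·50 + 4·70 + 1·5 + 5·84 + 2·5 = 162 + 0 + 280 + 5 + 420 + 10 = 877; overall_B = 877/15 = 58.4667.
Difference = 60.8000 − 58.4667 = 2.3333 ≈ 2.3.

2.3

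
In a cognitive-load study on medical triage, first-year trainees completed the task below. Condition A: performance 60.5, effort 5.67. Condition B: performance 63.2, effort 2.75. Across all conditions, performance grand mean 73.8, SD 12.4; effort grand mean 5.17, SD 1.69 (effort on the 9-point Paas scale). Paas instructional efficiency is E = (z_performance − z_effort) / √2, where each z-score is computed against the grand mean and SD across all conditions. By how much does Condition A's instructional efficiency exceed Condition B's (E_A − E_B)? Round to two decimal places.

Condition A: z_P = (60.5 − 73.8)/12.4 = -1.0726; z_E = (5.67 − 5.17)/1.69 = 0.2959; E_A = (-1.0726 − 0.2959)/√2 = -0.9677.
Condition B: z_P = (63.2 − 73.8)/12.4 = -0.8548; z_E = (2.75 − 5.17)/1.69 = -1.4320; E_B = (-0.8548 − (-1.4320))/√2 = 0.4081.
E_A − E_B = -0.9677 − 0.4081 = -1.3758 ≈ -1.38.

-1.38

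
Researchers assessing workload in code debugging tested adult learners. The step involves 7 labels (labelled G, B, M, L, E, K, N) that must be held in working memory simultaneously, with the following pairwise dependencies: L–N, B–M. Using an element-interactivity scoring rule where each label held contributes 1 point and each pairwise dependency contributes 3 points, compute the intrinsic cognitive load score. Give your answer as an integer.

Count of labels held simultaneously: 7.
Count of pairwise dependencies listed: 2.
Element contribution: 7 × 1 = 7.
Interaction contribution: 2 × 3 = 6.
Intrinsic load = 7 + 6 = 13.

13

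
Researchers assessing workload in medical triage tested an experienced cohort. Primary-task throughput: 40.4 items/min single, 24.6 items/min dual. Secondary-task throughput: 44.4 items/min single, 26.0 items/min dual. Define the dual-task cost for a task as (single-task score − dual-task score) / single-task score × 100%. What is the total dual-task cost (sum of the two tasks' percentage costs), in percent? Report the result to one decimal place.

Primary cost = (40.4 − 24.6) / 40.4 × 100% = 39.1089%.
Secondary cost = (44.4 − 26.0) / 44.4 × 100% = 41.4414%.
Total = 39.1089% + 41.4414% = 80.5503% ≈ 80.6%.

80.6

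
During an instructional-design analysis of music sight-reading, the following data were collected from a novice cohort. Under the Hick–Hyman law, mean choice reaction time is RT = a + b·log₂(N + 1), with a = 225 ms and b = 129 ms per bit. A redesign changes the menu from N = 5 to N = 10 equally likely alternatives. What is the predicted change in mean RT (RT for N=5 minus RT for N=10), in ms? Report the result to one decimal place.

RT(5) = 225 + 129·log₂(6) = 225 + 129·2.5850 = 558.4650 ms.
RT(10) = 225 + 129·log₂(11) = 225 + 129·3.4594 = 671.2626 ms.
Difference = 558.4650 − 671.2626 = -112.7976 ≈ -112.8 ms.

-112.8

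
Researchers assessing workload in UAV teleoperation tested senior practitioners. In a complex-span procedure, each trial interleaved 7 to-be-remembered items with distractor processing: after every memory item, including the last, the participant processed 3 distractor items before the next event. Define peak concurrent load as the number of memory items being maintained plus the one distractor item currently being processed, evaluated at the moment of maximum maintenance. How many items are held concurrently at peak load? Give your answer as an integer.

8

Maintenance is greatest during the distractor(s) after memory item 7: all 7 memory items are being held.
One distractor item is concurrently being processed.
Peak concurrent load = 7 + 1 = 8 items.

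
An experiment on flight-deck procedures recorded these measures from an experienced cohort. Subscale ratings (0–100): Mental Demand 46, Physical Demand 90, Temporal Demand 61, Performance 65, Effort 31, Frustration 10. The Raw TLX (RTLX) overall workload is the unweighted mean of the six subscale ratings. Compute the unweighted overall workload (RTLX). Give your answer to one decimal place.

Sum of ratings = 46 + 90 + 61 + 65 + 31 + 10 = 303.
RTLX = 303 / 6 = 50.5000 ≈ 50.5.

50.5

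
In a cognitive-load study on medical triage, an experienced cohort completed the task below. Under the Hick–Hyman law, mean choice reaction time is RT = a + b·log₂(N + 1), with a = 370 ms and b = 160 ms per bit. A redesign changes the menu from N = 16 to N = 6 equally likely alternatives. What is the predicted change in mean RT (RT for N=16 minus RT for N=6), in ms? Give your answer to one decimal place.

RT(16) = 370 + 160·log₂(17) = 370 + 160·4.0875 = 1024.0000 ms.
RT(6) = 370 + 160·log₂(7) = 370 + 160·2.8074 = 819.1840 ms.
Difference = 1024.0000 − 819.1840 = 204.8160 ≈ 204.8 ms.

204.8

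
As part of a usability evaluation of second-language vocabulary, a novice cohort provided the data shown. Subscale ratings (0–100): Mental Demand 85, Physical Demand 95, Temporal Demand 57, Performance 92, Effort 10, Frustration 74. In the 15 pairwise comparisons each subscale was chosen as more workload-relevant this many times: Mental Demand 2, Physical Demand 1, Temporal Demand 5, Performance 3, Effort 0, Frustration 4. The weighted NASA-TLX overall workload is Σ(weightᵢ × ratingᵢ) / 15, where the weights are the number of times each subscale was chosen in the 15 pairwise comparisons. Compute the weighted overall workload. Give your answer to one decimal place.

74.8

The tallies are the weights (they sum to 15).
Weighted sum = 2·85 + 1·95 + 5·57 + 3·92 + 0·10 + 4·74
            = 170 + 95 + 285 + 276 + 0 + 296 = 1122.
Overall workload = 1122 / 15 = 74.8000 ≈ 74.8.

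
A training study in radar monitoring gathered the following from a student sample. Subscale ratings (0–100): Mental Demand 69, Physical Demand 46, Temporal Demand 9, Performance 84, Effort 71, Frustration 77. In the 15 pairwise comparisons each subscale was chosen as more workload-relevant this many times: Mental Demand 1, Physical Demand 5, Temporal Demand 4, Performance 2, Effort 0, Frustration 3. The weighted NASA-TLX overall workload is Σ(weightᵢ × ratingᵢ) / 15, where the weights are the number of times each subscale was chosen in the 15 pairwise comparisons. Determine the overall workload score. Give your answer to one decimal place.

The tallies are the weights (they sum to 15).
Weighted sum = 1·69 + 5·46 + 4·9 + 2·84 + 0·71 + 3·77
            = 69 + 230 + 36 + 168 + 0 + 231 = 734.
Overall workload = 734 / 15 = 48.9333 ≈ 48.9.

48.9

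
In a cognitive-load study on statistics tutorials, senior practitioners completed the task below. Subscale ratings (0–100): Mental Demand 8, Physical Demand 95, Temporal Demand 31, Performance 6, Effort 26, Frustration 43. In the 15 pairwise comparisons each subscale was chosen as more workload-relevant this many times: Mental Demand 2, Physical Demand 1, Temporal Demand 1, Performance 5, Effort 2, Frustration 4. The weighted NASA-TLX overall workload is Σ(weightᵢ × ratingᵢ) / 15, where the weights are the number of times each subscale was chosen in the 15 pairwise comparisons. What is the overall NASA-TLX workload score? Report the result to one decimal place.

26.4

The tallies are the weights (they sum to 15).
Weighted sum = 2·8 + 1·95 + 1·31 + 5·6 + 2·26 + 4·43
            = 16 + 95 + 31 + 30 + 52 + 172 = 396.
Overall workload = 396 / 15 = 26.4000 ≈ 26.4.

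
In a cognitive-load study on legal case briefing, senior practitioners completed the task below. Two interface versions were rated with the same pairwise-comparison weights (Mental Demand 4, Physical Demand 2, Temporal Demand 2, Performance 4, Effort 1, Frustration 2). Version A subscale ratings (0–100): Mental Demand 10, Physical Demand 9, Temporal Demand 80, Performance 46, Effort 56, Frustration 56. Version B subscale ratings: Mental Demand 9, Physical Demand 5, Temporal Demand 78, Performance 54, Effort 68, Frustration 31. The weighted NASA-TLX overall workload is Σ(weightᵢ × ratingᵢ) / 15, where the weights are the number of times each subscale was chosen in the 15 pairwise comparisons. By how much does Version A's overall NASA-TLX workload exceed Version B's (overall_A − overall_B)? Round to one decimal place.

Version A weighted sum = 4·10 + 2·9 + 2·80 + 4·46 + 1·56 + 2·56 = 40 + 18 + 160 + 184 + 56 + 112 = 570; overall_A = 570/15 = 38.0000.
Version B weighted sum = 4·9 + 2·5 + 2·78 + 4·54 + 1·68 + 2·31 = 36 + 10 + 156 + 216 + 68 + 62 = 548; overall_B = 548/15 = 36.5333.
Difference = 38.0000 − 36.5333 = 1.4667 ≈ 1.5.

1.5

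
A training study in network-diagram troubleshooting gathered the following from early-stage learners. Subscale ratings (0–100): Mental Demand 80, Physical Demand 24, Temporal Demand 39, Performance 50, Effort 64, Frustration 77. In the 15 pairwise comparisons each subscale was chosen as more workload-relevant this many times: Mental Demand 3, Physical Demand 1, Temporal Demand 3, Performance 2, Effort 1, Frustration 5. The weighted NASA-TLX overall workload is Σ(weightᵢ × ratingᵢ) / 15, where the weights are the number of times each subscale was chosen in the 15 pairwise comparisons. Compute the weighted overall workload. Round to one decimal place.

62.0

The tallies are the weights (they sum to 15).
Weighted sum = 3·80 + 1·24 + 3·39 + 2·50 + 1·64 + 5·77
            = 240 + 24 + 117 + 100 + 64 + 385 = 930.
Overall workload = 930 / 15 = 62.0000 ≈ 62.0.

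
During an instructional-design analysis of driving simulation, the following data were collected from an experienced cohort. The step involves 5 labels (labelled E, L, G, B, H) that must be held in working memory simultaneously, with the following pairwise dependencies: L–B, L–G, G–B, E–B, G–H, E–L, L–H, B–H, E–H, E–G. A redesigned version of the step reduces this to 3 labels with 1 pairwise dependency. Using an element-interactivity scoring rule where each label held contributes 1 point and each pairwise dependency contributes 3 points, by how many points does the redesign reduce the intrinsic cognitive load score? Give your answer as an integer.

29

Original: 5 × 1 + 10 × 3 = 5 + 30 = 35.
Redesigned: 3 × 1 + 1 × 3 = 3 + 3 = 6.
Reduction = 35 − 6 = 29.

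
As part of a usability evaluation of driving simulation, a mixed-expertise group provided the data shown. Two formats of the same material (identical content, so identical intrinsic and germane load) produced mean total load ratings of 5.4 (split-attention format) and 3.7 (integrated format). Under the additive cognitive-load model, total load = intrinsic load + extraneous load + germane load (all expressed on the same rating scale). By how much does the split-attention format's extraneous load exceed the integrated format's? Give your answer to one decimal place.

Intrinsic and germane load are equal across formats, so the difference in total load equals the difference in extraneous load.
Extraneous-load difference = 5.4 − 3.7 = 1.7.

1.7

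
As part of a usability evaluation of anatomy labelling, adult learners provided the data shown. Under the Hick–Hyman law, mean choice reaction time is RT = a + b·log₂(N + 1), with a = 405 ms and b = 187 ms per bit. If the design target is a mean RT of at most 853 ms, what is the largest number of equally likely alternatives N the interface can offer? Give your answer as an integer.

4

Set 405 + 187·log₂(N + 1) ≤ 853.
log₂(N + 1) ≤ (853 − 405) / 187 = 2.3957.
N + 1 ≤ 2^2.3957 = 5.2623.
N ≤ 4.2623, so the largest integer N is 4.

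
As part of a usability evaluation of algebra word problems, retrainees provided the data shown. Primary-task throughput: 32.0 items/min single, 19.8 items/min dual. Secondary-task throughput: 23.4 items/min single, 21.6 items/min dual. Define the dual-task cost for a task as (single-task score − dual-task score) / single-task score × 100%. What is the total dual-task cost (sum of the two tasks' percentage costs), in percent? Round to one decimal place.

45.8

Primary cost = (32.0 − 19.8) / 32.0 × 100% = 38.1250%.
Secondary cost = (23.4 − 21.6) / 23.4 × 100% = 7.6923%.
Total = 38.1250% + 7.6923% = 45.8173% ≈ 45.8%.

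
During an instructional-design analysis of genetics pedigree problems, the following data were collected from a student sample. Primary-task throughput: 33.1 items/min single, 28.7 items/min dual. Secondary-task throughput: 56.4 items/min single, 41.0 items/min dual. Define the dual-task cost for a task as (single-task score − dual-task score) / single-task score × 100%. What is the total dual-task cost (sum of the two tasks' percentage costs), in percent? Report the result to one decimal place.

40.6

Primary cost = (33.1 − 28.7) / 33.1 × 100% = 13.2931%.
Secondary cost = (56.4 − 41.0) / 56.4 × 100% = 27.3050%.
Total = 13.2931% + 27.3050% = 40.5981% ≈ 40.6%.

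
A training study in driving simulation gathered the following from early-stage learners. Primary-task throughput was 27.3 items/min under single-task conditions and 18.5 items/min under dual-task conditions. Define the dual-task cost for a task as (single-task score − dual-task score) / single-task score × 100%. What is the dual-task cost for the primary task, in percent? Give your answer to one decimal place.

Cost = (27.3 − 18.5) / 27.3 × 100%
     = 8.8000 / 27.3 × 100% = 32.2344%.
≈ 32.2%.

32.2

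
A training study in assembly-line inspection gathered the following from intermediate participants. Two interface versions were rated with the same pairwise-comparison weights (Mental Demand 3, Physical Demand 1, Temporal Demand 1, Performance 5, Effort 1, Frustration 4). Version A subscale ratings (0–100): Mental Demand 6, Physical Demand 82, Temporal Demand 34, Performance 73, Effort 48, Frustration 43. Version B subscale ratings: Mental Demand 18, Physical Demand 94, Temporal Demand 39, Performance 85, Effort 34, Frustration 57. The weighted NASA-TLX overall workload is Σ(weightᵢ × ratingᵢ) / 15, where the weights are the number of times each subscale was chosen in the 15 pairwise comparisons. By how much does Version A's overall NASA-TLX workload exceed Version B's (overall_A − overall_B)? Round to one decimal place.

-10.3

Version A weighted sum = 3·6 + 1·82 + 1·34 + 5·73 + 1·48 + 4·43 = 18 + 82 + 34 + 365 + 48 + 172 = 719; overall_A = 719/15 = 47.9333.
Version B weighted sum = 3·18 + 1·94 + 1·39 + 5·85 + 1·34 + 4·57 = 54 + 94 + 39 + 425 + 34 + 228 = 874; overall_B = 874/15 = 58.2667.
Difference = 47.9333 − 58.2667 = -10.3334 ≈ -10.3.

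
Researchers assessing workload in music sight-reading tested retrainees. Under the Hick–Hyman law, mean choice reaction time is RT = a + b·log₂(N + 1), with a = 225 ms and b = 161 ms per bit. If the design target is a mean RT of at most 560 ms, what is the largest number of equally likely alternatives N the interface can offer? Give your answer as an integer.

Set 225 + 161·log₂(N + 1) ≤ 560.
log₂(N + 1) ≤ (560 − 225) / 161 = 2.0807.
N + 1 ≤ 2^2.0807 = 4.2301.
N ≤ 3.2301, so the largest integer N is 3.

3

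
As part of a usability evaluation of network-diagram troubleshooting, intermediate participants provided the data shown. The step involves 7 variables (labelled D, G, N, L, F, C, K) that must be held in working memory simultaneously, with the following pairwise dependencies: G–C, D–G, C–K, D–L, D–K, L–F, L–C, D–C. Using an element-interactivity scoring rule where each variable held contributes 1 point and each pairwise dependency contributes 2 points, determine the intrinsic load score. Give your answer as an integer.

23

Count of variables held simultaneously: 7.
Count of pairwise dependencies listed: 8.
Element contribution: 7 × 1 = 7.
Interaction contribution: 8 × 2 = 16.
Intrinsic load = 7 + 16 = 23.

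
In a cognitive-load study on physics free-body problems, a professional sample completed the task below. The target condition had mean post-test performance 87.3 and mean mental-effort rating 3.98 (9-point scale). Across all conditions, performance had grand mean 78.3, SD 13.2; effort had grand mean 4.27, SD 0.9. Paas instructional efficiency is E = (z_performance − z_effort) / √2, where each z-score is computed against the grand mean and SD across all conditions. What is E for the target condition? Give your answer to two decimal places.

0.71

z_performance = (87.3 − 78.3) / 13.2 = 9.0000 / 13.2 = 0.6818.
z_effort = (3.98 − 4.27) / 0.9 = -0.2900 / 0.9 = -0.3222.
z_P − z_E = 0.6818 − (-0.3222) = 1.0040.
E = 1.0040 / √2 = 1.0040 / 1.41421 = 0.7099 ≈ 0.71.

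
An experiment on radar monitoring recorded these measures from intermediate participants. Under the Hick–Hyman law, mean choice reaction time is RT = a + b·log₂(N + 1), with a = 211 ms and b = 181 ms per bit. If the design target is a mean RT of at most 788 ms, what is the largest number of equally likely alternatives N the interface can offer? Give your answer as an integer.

Set 211 + 181·log₂(N + 1) ≤ 788.
log₂(N + 1) ≤ (788 − 211) / 181 = 3.1878.
N + 1 ≤ 2^3.1878 = 9.1122.
N ≤ 8.1122, so the largest integer N is 8.

8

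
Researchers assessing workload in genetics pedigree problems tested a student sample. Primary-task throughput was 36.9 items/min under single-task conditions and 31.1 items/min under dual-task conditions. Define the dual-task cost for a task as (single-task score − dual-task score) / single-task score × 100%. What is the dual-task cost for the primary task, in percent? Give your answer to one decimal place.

Cost = (36.9 − 31.1) / 36.9 × 100%
     = 5.8000 / 36.9 × 100% = 15.7182%.
≈ 15.7%.

15.7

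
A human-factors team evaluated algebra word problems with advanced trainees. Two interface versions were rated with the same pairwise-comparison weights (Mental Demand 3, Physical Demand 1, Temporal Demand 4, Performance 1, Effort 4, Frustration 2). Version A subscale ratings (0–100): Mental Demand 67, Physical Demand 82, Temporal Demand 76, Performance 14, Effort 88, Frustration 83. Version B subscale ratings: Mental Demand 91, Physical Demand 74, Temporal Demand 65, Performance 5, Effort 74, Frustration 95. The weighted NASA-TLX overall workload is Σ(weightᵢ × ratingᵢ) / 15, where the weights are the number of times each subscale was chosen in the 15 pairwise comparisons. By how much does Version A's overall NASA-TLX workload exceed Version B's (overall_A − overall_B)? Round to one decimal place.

Version A weighted sum = 3·67 + 1·82 + 4·76 + 1·14 + 4·88 + 2·83 = 201 + 82 + 304 + 14 + 352 + 166 = 1119; overall_A = 1119/15 = 74.6000.
Version B weighted sum = 3·91 + 1·74 + 4·65 + 1·5 + 4·74 + 2·95 = 273 + 74 + 260 + 5 + 296 + 190 = 1098; overall_B = 1098/15 = 73.2000.
Difference = 74.6000 − 73.2000 = 1.4000 ≈ 1.4.

1.4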